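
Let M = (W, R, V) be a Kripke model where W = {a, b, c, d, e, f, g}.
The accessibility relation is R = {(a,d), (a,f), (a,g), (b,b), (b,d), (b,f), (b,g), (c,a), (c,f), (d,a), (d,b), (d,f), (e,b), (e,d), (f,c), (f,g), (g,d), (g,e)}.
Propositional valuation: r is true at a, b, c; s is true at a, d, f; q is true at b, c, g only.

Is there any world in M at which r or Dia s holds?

Yes

Let φ = r or Dia s. Evaluate φ at each world:
  a (successors {d, f, g}): φ is true.
  b (successors {b, d, f, g}): φ is true.
  c (successors {a, f}): φ is true.
  d (successors {a, b, f}): φ is true.
  e (successors {b, d}): φ is true.
  f (successors {c, g}): φ is false.
  g (successors {d, e}): φ is true.
Detail at a (witness):
  At a: r is true, Dia s is true, so r or Dia s is true.
    At a: Dia s requires s at some successor in {d, f, g}.
      s holds at d, so Dia s is true at a.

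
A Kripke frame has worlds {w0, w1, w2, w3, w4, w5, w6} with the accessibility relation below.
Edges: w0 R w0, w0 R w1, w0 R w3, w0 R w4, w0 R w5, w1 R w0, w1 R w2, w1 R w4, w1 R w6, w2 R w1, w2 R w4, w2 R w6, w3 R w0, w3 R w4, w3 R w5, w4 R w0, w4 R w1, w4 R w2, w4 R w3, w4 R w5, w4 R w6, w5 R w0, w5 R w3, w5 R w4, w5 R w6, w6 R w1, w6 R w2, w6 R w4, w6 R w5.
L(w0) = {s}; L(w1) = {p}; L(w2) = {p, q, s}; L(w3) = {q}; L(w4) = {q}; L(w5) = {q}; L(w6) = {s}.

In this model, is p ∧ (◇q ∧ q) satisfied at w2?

Yes

At w2: p is true, ◇q ∧ q is true, so p ∧ (◇q ∧ q) is true.
  At w2: ◇q is true, q is true, so ◇q ∧ q is true.
    At w2: ◇q requires q at some successor in {w1, w4, w6}.
      q holds at w4, so ◇q is true at w2.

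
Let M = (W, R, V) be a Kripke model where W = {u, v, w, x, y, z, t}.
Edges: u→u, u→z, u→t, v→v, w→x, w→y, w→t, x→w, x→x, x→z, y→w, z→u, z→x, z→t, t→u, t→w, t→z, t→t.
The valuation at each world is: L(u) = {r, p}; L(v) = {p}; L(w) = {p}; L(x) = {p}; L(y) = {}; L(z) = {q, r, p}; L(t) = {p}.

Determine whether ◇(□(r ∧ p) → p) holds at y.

At y: ◇(□(r ∧ p) → p) requires □(r ∧ p) → p at some successor in {w}.
  □(r ∧ p) → p holds at w, so ◇(□(r ∧ p) → p) is true at y.
    At w: □(r ∧ p) is false, p is true, so □(r ∧ p) → p is true.
      At w: □(r ∧ p) requires r ∧ p at every successor {x, y, t}.
        r ∧ p fails at x, so □(r ∧ p) is false at w.

Yes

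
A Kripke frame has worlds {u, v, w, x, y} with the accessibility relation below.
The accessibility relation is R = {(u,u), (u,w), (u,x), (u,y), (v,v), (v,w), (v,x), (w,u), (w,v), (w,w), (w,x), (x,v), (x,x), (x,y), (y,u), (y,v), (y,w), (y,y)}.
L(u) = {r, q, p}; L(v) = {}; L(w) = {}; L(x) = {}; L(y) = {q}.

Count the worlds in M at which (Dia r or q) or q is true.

Let φ = (Dia r or q) or q. Evaluate φ at each world:
  u (successors {u, w, x, y}): φ is true.
  v (successors {v, w, x}): φ is false.
  w (successors {u, v, w, x}): φ is true.
  x (successors {v, x, y}): φ is false.
  y (successors {u, v, w, y}): φ is true.
For instance, at y:
  At y: Dia r or q is true, q is true, so (Dia r or q) or q is true.
    At y: Dia r is true, q is true, so Dia r or q is true.
      At y: Dia r requires r at some successor in {u, v, w, y}.
        r holds at u, so Dia r is true at y.
Satisfying worlds: {u, w, y}

3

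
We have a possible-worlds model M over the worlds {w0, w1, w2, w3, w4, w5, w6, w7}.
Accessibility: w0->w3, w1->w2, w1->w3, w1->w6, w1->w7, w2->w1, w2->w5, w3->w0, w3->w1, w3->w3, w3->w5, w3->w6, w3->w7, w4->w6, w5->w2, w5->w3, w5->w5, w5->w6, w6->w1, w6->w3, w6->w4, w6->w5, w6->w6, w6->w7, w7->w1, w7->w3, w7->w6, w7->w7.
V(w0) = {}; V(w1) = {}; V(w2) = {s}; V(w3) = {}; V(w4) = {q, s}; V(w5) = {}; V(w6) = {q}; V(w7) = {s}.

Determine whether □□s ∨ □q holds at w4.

At w4: □□s is false, □q is true, so □□s ∨ □q is true.
  At w4: □□s requires □s at every successor {w6}.
    □s fails at w6, so □□s is false at w4.
      At w6: □s requires s at every successor {w1, w3, w4, w5, w6, w7}.
        s fails at w1, so □s is false at w6.
  At w4: □q requires q at every successor {w6}.
    At w6: q is true.
  So □q is true at w4.

Yes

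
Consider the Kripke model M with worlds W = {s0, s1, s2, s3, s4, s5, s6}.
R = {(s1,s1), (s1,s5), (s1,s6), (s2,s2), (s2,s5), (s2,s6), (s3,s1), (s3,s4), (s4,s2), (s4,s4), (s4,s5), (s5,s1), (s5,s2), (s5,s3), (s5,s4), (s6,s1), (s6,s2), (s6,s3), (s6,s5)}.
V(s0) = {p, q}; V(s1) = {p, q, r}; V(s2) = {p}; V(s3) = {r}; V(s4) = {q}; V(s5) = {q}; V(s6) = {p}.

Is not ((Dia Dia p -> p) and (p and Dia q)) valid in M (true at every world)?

Recall that Dia ψ holds at a world iff ψ holds at some accessible world.
Let φ = not ((Dia Dia p -> p) and (p and Dia q)). Evaluate φ at each world:
  s0 (successors ∅): φ is true.
  s1 (successors {s1, s5, s6}): φ is false.
  s2 (successors {s2, s5, s6}): φ is false.
  s3 (successors {s1, s4}): φ is true.
  s4 (successors {s2, s4, s5}): φ is true.
  s5 (successors {s1, s2, s3, s4}): φ is true.
  s6 (successors {s1, s2, s3, s5}): φ is false.
Detail at s1 (counterexample):
  At s1: (Dia Dia p -> p) and (p and Dia q) is true, so not ((Dia Dia p -> p) and (p and Dia q)) is false.
    At s1: Dia Dia p -> p is true, p and Dia q is true, so (Dia Dia p -> p) and (p and Dia q) is true.
      At s1: Dia Dia p is true, p is true, so Dia Dia p -> p is true.
      At s1: p is true, Dia q is true, so p and Dia q is true.

No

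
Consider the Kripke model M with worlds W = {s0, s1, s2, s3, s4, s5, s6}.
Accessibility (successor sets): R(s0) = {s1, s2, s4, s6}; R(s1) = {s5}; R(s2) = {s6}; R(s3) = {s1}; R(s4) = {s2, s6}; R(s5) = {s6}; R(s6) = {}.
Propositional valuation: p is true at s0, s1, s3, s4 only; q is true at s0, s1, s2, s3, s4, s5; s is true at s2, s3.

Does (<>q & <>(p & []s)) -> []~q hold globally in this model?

Let φ = (<>q & <>(p & []s)) -> []~q. Evaluate φ at each world:
  s0 (successors {s1, s2, s4, s6}): φ is true.
  s1 (successors {s5}): φ is true.
  s2 (successors {s6}): φ is true.
  s3 (successors {s1}): φ is true.
  s4 (successors {s2, s6}): φ is true.
  s5 (successors {s6}): φ is true.
  s6 (successors ∅): φ is true.
For instance, at s2:
  At s2: <>q & <>(p & []s) is false, []~q is true, so (<>q & <>(p & []s)) -> []~q is true.
    At s2: <>q is false, <>(p & []s) is false, so <>q & <>(p & []s) is false.
      At s2: <>q requires q at some successor in {s6}.
        At s6: q is false.
      So <>q is false at s2.
      At s2: <>(p & []s) requires p & []s at some successor in {s6}.
        At s6: p & []s is false.
      So <>(p & []s) is false at s2.
    At s2: []~q requires ~q at every successor {s6}.
      At s6: ~q is true.
    So []~q is true at s2.

Yes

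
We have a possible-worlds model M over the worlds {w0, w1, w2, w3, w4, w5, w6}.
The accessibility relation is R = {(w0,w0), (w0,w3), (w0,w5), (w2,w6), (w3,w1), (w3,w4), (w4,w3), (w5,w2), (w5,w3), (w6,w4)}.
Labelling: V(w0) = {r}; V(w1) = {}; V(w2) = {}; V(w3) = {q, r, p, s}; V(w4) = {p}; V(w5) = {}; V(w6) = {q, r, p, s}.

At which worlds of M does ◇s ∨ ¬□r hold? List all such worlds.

w0, w2, w3, w4, w5, w6

Let φ = ◇s ∨ ¬□r. Evaluate φ at each world:
  w0 (successors {w0, w3, w5}): φ is true.
  w1 (successors ∅): φ is false.
  w2 (successors {w6}): φ is true.
  w3 (successors {w1, w4}): φ is true.
  w4 (successors {w3}): φ is true.
  w5 (successors {w2, w3}): φ is true.
  w6 (successors {w4}): φ is true.
For instance, at w6:
  At w6: ◇s is false, ¬□r is true, so ◇s ∨ ¬□r is true.
    At w6: ◇s requires s at some successor in {w4}.
      At w4: s is false.
    So ◇s is false at w6.
    At w6: □r is false, so ¬□r is true.
      At w6: □r requires r at every successor {w4}.
        r fails at w4, so □r is false at w6.
Satisfying worlds: {w0, w2, w3, w4, w5, w6}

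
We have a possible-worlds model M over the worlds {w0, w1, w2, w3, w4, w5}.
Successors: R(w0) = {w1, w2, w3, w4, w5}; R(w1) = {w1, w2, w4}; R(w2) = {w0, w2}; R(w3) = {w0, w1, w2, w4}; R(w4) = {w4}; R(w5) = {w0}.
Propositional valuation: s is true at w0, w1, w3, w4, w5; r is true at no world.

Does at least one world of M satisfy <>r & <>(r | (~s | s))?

No

Let φ = <>r & <>(r | (~s | s)). Evaluate φ at each world:
  w0 (successors {w1, w2, w3, w4, w5}): φ is false.
  w1 (successors {w1, w2, w4}): φ is false.
  w2 (successors {w0, w2}): φ is false.
  w3 (successors {w0, w1, w2, w4}): φ is false.
  w4 (successors {w4}): φ is false.
  w5 (successors {w0}): φ is false.
For instance, at w3:
  At w3: <>r is false, <>(r | (~s | s)) is true, so <>r & <>(r | (~s | s)) is false.
    At w3: <>r requires r at some successor in {w0, w1, w2, w4}.
      At w0: r is false.
      At w1: r is false.
      At w2: r is false.
      At w4: r is false.
    So <>r is false at w3.
    At w3: <>(r | (~s | s)) requires r | (~s | s) at some successor in {w0, w1, w2, w4}.
      r | (~s | s) holds at w0, so <>(r | (~s | s)) is true at w3.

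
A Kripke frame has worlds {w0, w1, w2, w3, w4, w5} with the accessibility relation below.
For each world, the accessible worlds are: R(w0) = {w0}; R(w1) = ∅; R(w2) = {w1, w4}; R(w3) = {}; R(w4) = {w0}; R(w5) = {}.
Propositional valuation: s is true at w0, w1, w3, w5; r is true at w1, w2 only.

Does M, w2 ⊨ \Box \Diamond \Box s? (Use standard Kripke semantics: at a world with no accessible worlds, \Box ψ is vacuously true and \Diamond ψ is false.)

At w2: \Box \Diamond \Box s requires \Diamond \Box s at every successor {w1, w4}.
  \Diamond \Box s fails at w1, so \Box \Diamond \Box s is false at w2.
    At w1: no accessible worlds, so \Diamond \Box s is false.

No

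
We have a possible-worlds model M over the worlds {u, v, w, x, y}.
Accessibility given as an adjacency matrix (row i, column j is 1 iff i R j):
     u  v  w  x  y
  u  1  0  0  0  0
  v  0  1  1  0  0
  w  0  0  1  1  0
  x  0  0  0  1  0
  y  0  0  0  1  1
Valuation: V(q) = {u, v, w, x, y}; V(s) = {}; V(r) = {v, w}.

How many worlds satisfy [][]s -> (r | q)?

5

Let φ = [][]s -> (r | q). Evaluate φ at each world:
  u (successors {u}): φ is true.
  v (successors {v, w}): φ is true.
  w (successors {w, x}): φ is true.
  x (successors {x}): φ is true.
  y (successors {x, y}): φ is true.
For instance, at x:
  At x: [][]s is false, r | q is true, so [][]s -> (r | q) is true.
    At x: [][]s requires []s at every successor {x}.
      []s fails at x, so [][]s is false at x.
Satisfying worlds: {u, v, w, x, y}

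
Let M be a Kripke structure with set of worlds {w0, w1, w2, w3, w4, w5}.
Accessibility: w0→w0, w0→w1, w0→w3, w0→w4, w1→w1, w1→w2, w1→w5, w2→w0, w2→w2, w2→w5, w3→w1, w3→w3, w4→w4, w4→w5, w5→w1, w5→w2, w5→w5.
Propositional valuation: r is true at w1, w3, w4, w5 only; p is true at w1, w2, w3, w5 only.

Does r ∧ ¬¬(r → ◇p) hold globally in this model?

Recall that ◇ψ holds at a world iff ψ holds at some accessible world.
Let φ = r ∧ ¬¬(r → ◇p). Evaluate φ at each world:
  w0 (successors {w0, w1, w3, w4}): φ is false.
  w1 (successors {w1, w2, w5}): φ is true.
  w2 (successors {w0, w2, w5}): φ is false.
  w3 (successors {w1, w3}): φ is true.
  w4 (successors {w4, w5}): φ is true.
  w5 (successors {w1, w2, w5}): φ is true.
Detail at w0 (counterexample):
  At w0: r is false, ¬¬(r → ◇p) is true, so r ∧ ¬¬(r → ◇p) is false.
    At w0: ¬(r → ◇p) is false, so ¬¬(r → ◇p) is true.
      At w0: r → ◇p is true, so ¬(r → ◇p) is false.

No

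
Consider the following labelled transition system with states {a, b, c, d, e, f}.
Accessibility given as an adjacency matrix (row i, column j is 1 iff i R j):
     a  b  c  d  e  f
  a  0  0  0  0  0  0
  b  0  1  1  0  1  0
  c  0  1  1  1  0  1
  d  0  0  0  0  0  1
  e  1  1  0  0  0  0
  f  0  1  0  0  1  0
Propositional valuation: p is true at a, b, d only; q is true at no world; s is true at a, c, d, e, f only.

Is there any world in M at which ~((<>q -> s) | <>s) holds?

No

Recall that <>ψ holds at a world iff ψ holds at some accessible world.
Let φ = ~((<>q -> s) | <>s). Evaluate φ at each world:
  a (successors ∅): φ is false.
  b (successors {b, c, e}): φ is false.
  c (successors {b, c, d, f}): φ is false.
  d (successors {f}): φ is false.
  e (successors {a, b}): φ is false.
  f (successors {b, e}): φ is false.
For instance, at d:
  At d: (<>q -> s) | <>s is true, so ~((<>q -> s) | <>s) is false.
    At d: <>q -> s is true, <>s is true, so (<>q -> s) | <>s is true.
      At d: <>q is false, s is true, so <>q -> s is true.
      At d: <>s requires s at some successor in {f}.
        s holds at f, so <>s is true at d.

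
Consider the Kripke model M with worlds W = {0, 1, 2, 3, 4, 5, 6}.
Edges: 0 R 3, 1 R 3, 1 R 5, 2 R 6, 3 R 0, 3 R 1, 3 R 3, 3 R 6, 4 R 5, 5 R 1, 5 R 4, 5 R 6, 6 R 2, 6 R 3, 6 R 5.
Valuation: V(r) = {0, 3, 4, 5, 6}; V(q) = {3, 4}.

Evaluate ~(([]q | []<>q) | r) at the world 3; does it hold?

No

At 3: ([]q | []<>q) | r is true, so ~(([]q | []<>q) | r) is false.
  At 3: []q | []<>q is true, r is true, so ([]q | []<>q) | r is true.
    At 3: []q is false, []<>q is true, so []q | []<>q is true.
      At 3: []q requires q at every successor {0, 1, 3, 6}.
        q fails at 0, so []q is false at 3.
      At 3: []<>q requires <>q at every successor {0, 1, 3, 6}.
        At 0: <>q is true.
        At 1: <>q is true.
        At 3: <>q is true.
        At 6: <>q is true.
      So []<>q is true at 3.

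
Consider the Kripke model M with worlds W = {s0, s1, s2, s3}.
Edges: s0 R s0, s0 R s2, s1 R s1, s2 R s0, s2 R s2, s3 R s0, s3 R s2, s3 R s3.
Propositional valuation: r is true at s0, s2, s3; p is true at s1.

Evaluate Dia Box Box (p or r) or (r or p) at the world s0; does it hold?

Recall that Box ψ holds at a world iff ψ holds at every accessible world, and Dia ψ holds iff ψ holds at some accessible world.
At s0: Dia Box Box (p or r) is true, r or p is true, so Dia Box Box (p or r) or (r or p) is true.
  At s0: Dia Box Box (p or r) requires Box Box (p or r) at some successor in {s0, s2}.
    Box Box (p or r) holds at s0, so Dia Box Box (p or r) is true at s0.
      At s0: Box Box (p or r) requires Box (p or r) at every successor {s0, s2}.
        At s0: Box (p or r) is true.
        At s2: Box (p or r) is true.
      So Box Box (p or r) is true at s0.

Yes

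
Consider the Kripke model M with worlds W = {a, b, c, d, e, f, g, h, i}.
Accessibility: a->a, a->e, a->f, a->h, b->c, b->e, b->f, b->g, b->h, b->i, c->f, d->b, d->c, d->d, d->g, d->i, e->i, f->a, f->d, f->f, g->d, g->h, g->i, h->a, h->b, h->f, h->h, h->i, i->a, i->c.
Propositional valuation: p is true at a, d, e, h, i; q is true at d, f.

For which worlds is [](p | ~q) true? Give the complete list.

d, e, g, i

Let φ = [](p | ~q). Evaluate φ at each world:
  a (successors {a, e, f, h}): φ is false.
  b (successors {c, e, f, g, h, i}): φ is false.
  c (successors {f}): φ is false.
  d (successors {b, c, d, g, i}): φ is true.
  e (successors {i}): φ is true.
  f (successors {a, d, f}): φ is false.
  g (successors {d, h, i}): φ is true.
  h (successors {a, b, f, h, i}): φ is false.
  i (successors {a, c}): φ is true.
For instance, at g:
  At g: [](p | ~q) requires p | ~q at every successor {d, h, i}.
    At d: p | ~q is true.
    At h: p | ~q is true.
    At i: p | ~q is true.
  So [](p | ~q) is true at g.
Satisfying worlds: {d, e, g, i}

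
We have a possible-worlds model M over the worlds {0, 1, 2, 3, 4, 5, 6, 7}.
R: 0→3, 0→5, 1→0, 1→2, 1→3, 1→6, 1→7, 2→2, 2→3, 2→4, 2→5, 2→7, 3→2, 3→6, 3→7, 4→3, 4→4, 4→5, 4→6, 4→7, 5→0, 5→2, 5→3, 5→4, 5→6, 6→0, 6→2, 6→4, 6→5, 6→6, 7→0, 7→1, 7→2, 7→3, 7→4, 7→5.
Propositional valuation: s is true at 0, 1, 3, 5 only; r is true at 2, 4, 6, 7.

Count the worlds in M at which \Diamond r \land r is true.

Let φ = \Diamond r \land r. Evaluate φ at each world:
  0 (successors {3, 5}): φ is false.
  1 (successors {0, 2, 3, 6, 7}): φ is false.
  2 (successors {2, 3, 4, 5, 7}): φ is true.
  3 (successors {2, 6, 7}): φ is false.
  4 (successors {3, 4, 5, 6, 7}): φ is true.
  5 (successors {0, 2, 3, 4, 6}): φ is false.
  6 (successors {0, 2, 4, 5, 6}): φ is true.
  7 (successors {0, 1, 2, 3, 4, 5}): φ is true.
For instance, at 6:
  At 6: \Diamond r is true, r is true, so \Diamond r \land r is true.
    At 6: \Diamond r requires r at some successor in {0, 2, 4, 5, 6}.
      r holds at 2, so \Diamond r is true at 6.
Satisfying worlds: {2, 4, 6, 7}

4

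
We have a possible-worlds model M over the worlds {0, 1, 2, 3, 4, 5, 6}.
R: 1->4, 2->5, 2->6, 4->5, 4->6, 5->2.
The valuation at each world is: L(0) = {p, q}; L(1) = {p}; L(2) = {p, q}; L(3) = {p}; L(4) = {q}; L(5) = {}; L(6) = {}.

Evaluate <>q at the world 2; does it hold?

No

Recall that <>ψ holds at a world iff ψ holds at some accessible world.
At 2: <>q requires q at some successor in {5, 6}.
  At 5: q is false.
  At 6: q is false.
So <>q is false at 2.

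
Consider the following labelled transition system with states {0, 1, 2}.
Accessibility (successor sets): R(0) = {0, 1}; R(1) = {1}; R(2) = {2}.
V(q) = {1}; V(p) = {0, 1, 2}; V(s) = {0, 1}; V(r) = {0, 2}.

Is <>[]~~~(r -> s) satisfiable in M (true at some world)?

Yes

Let φ = <>[]~~~(r -> s). Evaluate φ at each world:
  0 (successors {0, 1}): φ is false.
  1 (successors {1}): φ is false.
  2 (successors {2}): φ is true.
Detail at 2 (witness):
  At 2: <>[]~~~(r -> s) requires []~~~(r -> s) at some successor in {2}.
    []~~~(r -> s) holds at 2, so <>[]~~~(r -> s) is true at 2.
      At 2: []~~~(r -> s) requires ~~~(r -> s) at every successor {2}.
        At 2: ~~~(r -> s) is true.
      So []~~~(r -> s) is true at 2.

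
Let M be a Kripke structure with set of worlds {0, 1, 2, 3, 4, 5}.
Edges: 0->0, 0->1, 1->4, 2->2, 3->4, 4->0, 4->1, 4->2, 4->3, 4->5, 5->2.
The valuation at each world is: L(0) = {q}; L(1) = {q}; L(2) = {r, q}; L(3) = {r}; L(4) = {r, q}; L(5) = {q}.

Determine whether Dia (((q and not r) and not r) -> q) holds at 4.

Recall that Dia ψ holds at a world iff ψ holds at some accessible world.
At 4: Dia (((q and not r) and not r) -> q) requires ((q and not r) and not r) -> q at some successor in {0, 1, 2, 3, 5}.
  ((q and not r) and not r) -> q holds at 0, so Dia (((q and not r) and not r) -> q) is true at 4.

Yes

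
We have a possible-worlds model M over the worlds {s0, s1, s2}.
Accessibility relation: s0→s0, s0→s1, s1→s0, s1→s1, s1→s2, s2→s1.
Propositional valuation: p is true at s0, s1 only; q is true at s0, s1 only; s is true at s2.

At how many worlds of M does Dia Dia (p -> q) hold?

3

Let φ = Dia Dia (p -> q). Evaluate φ at each world:
  s0 (successors {s0, s1}): φ is true.
  s1 (successors {s0, s1, s2}): φ is true.
  s2 (successors {s1}): φ is true.
For instance, at s2:
  At s2: Dia Dia (p -> q) requires Dia (p -> q) at some successor in {s1}.
    Dia (p -> q) holds at s1, so Dia Dia (p -> q) is true at s2.
      At s1: Dia (p -> q) requires p -> q at some successor in {s0, s1, s2}.
        p -> q holds at s0, so Dia (p -> q) is true at s1.
Satisfying worlds: {s0, s1, s2}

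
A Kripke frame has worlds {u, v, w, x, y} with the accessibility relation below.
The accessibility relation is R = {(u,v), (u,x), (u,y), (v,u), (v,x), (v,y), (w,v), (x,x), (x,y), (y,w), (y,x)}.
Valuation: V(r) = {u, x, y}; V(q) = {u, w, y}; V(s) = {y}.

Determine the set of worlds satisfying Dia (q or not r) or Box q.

u, v, w, x, y

Let φ = Dia (q or not r) or Box q. Evaluate φ at each world:
  u (successors {v, x, y}): φ is true.
  v (successors {u, x, y}): φ is true.
  w (successors {v}): φ is true.
  x (successors {x, y}): φ is true.
  y (successors {w, x}): φ is true.
For instance, at x:
  At x: Dia (q or not r) is true, Box q is false, so Dia (q or not r) or Box q is true.
    At x: Dia (q or not r) requires q or not r at some successor in {x, y}.
      q or not r holds at y, so Dia (q or not r) is true at x.
    At x: Box q requires q at every successor {x, y}.
      q fails at x, so Box q is false at x.
Satisfying worlds: {u, v, w, x, y}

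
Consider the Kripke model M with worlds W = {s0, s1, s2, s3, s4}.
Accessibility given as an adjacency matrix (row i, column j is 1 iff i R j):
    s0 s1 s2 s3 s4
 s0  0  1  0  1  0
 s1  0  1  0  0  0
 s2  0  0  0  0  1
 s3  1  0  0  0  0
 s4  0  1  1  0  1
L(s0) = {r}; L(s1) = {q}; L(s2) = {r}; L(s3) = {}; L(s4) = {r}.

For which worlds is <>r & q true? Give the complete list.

Recall that <>ψ holds at a world iff ψ holds at some accessible world.
Let φ = <>r & q. Evaluate φ at each world:
  s0 (successors {s1, s3}): φ is false.
  s1 (successors {s1}): φ is false.
  s2 (successors {s4}): φ is false.
  s3 (successors {s0}): φ is false.
  s4 (successors {s1, s2, s4}): φ is false.
For instance, at s4:
  At s4: <>r is true, q is false, so <>r & q is false.
    At s4: <>r requires r at some successor in {s1, s2, s4}.
      r holds at s2, so <>r is true at s4.
Satisfying worlds: none.

none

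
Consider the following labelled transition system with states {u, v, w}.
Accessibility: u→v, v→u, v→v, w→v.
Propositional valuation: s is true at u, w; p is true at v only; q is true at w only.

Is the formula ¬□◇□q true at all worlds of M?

Yes

Recall that □ψ holds at a world iff ψ holds at every accessible world, and ◇ψ holds iff ψ holds at some accessible world.
Let φ = ¬□◇□q. Evaluate φ at each world:
  u (successors {v}): φ is true.
  v (successors {u, v}): φ is true.
  w (successors {v}): φ is true.
For instance, at w:
  At w: □◇□q is false, so ¬□◇□q is true.
    At w: □◇□q requires ◇□q at every successor {v}.
      ◇□q fails at v, so □◇□q is false at w.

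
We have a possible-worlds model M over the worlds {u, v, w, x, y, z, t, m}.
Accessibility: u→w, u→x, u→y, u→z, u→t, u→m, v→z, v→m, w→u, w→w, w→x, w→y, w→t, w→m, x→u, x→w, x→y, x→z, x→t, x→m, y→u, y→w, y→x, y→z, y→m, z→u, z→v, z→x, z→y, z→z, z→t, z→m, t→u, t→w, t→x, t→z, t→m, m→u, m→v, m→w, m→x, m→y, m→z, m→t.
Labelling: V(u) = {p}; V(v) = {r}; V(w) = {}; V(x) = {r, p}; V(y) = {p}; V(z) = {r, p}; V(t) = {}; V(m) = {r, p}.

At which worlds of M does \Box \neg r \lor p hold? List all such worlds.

u, x, y, z, m

Recall that \Box ψ holds at a world iff ψ holds at every accessible world, and \Diamond ψ holds iff ψ holds at some accessible world.
Let φ = \Box \neg r \lor p. Evaluate φ at each world:
  u (successors {w, x, y, z, t, m}): φ is true.
  v (successors {z, m}): φ is false.
  w (successors {u, w, x, y, t, m}): φ is false.
  x (successors {u, w, y, z, t, m}): φ is true.
  y (successors {u, w, x, z, m}): φ is true.
  z (successors {u, v, x, y, z, t, m}): φ is true.
  t (successors {u, w, x, z, m}): φ is false.
  m (successors {u, v, w, x, y, z, t}): φ is true.
For instance, at w:
  At w: \Box \neg r is false, p is false, so \Box \neg r \lor p is false.
    At w: \Box \neg r requires \neg r at every successor {u, w, x, y, t, m}.
      \neg r fails at x, so \Box \neg r is false at w.
Satisfying worlds: {u, x, y, z, m}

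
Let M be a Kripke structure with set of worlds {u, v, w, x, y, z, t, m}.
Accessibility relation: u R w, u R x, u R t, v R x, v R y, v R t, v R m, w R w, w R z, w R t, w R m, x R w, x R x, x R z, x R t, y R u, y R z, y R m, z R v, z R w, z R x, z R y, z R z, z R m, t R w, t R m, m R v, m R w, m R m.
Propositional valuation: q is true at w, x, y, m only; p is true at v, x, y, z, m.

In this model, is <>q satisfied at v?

Yes

At v: <>q requires q at some successor in {x, y, t, m}.
  q holds at x, so <>q is true at v.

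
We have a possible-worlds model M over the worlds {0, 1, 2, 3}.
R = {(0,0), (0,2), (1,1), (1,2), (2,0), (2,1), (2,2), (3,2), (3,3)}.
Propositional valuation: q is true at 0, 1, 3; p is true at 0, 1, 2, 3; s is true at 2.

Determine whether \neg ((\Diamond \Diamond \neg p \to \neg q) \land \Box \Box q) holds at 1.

Yes

At 1: (\Diamond \Diamond \neg p \to \neg q) \land \Box \Box q is false, so \neg ((\Diamond \Diamond \neg p \to \neg q) \land \Box \Box q) is true.
  At 1: \Diamond \Diamond \neg p \to \neg q is true, \Box \Box q is false, so (\Diamond \Diamond \neg p \to \neg q) \land \Box \Box q is false.
    At 1: \Diamond \Diamond \neg p is false, \neg q is false, so \Diamond \Diamond \neg p \to \neg q is true.
      At 1: \Diamond \Diamond \neg p requires \Diamond \neg p at some successor in {1, 2}.
        At 1: \Diamond \neg p is false.
        At 2: \Diamond \neg p is false.
      So \Diamond \Diamond \neg p is false at 1.
    At 1: \Box \Box q requires \Box q at every successor {1, 2}.
      \Box q fails at 1, so \Box \Box q is false at 1.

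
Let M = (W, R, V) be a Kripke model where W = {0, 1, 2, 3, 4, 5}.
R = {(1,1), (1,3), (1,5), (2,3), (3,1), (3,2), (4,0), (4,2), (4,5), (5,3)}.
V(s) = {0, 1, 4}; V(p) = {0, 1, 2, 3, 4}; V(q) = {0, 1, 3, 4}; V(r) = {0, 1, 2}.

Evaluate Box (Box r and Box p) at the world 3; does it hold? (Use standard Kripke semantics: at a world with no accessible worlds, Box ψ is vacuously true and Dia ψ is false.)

No

Recall that Box ψ holds at a world iff ψ holds at every accessible world, and Dia ψ holds iff ψ holds at some accessible world.
At 3: Box (Box r and Box p) requires Box r and Box p at every successor {1, 2}.
  Box r and Box p fails at 1, so Box (Box r and Box p) is false at 3.
    At 1: Box r is false, Box p is false, so Box r and Box p is false.
      At 1: Box r requires r at every successor {1, 3, 5}.
        r fails at 3, so Box r is false at 1.
      At 1: Box p requires p at every successor {1, 3, 5}.
        p fails at 5, so Box p is false at 1.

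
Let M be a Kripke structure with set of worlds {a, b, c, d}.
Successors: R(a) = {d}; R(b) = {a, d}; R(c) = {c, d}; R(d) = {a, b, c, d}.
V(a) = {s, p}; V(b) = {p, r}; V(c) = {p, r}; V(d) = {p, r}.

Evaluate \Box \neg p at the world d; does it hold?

No

At d: \Box \neg p requires \neg p at every successor {a, b, c, d}.
  \neg p fails at a, so \Box \neg p is false at d.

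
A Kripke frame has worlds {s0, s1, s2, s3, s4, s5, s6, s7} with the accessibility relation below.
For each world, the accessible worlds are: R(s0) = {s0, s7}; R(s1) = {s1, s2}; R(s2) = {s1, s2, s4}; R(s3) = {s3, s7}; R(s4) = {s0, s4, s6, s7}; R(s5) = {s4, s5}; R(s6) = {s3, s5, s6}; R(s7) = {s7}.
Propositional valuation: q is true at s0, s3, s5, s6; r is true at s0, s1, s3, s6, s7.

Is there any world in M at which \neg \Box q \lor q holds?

Yes

Recall that \Box ψ holds at a world iff ψ holds at every accessible world, and \Diamond ψ holds iff ψ holds at some accessible world.
Let φ = \neg \Box q \lor q. Evaluate φ at each world:
  s0 (successors {s0, s7}): φ is true.
  s1 (successors {s1, s2}): φ is true.
  s2 (successors {s1, s2, s4}): φ is true.
  s3 (successors {s3, s7}): φ is true.
  s4 (successors {s0, s4, s6, s7}): φ is true.
  s5 (successors {s4, s5}): φ is true.
  s6 (successors {s3, s5, s6}): φ is true.
  s7 (successors {s7}): φ is true.
Detail at s0 (witness):
  At s0: \neg \Box q is true, q is true, so \neg \Box q \lor q is true.
    At s0: \Box q is false, so \neg \Box q is true.
      At s0: \Box q requires q at every successor {s0, s7}.
        q fails at s7, so \Box q is false at s0.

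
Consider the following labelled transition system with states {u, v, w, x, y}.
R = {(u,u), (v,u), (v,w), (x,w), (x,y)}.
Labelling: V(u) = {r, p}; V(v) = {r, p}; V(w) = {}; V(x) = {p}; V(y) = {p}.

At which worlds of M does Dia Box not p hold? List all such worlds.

Let φ = Dia Box not p. Evaluate φ at each world:
  u (successors {u}): φ is false.
  v (successors {u, w}): φ is true.
  w (successors ∅): φ is false.
  x (successors {w, y}): φ is true.
  y (successors ∅): φ is false.
For instance, at u:
  At u: Dia Box not p requires Box not p at some successor in {u}.
    At u: Box not p is false.
  So Dia Box not p is false at u.
Satisfying worlds: {v, x}

v, x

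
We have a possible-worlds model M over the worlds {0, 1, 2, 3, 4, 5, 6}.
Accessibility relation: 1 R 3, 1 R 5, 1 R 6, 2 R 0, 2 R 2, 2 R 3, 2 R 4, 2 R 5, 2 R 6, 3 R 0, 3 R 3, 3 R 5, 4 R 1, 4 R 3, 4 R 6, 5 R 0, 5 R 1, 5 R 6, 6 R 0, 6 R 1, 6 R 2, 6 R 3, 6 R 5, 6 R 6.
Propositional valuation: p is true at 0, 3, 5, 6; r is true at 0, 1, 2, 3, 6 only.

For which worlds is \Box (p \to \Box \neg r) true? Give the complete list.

Let φ = \Box (p \to \Box \neg r). Evaluate φ at each world:
  0 (successors ∅): φ is true.
  1 (successors {3, 5, 6}): φ is false.
  2 (successors {0, 2, 3, 4, 5, 6}): φ is false.
  3 (successors {0, 3, 5}): φ is false.
  4 (successors {1, 3, 6}): φ is false.
  5 (successors {0, 1, 6}): φ is false.
  6 (successors {0, 1, 2, 3, 5, 6}): φ is false.
For instance, at 4:
  At 4: \Box (p \to \Box \neg r) requires p \to \Box \neg r at every successor {1, 3, 6}.
    p \to \Box \neg r fails at 3, so \Box (p \to \Box \neg r) is false at 4.
      At 3: p is true, \Box \neg r is false, so p \to \Box \neg r is false.
Satisfying worlds: {0}

0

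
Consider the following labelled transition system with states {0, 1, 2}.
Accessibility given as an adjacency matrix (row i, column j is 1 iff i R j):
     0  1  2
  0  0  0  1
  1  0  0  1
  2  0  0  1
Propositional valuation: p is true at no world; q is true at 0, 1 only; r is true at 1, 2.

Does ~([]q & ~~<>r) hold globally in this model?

Yes

Let φ = ~([]q & ~~<>r). Evaluate φ at each world:
  0 (successors {2}): φ is true.
  1 (successors {2}): φ is true.
  2 (successors {2}): φ is true.
For instance, at 2:
  At 2: []q & ~~<>r is false, so ~([]q & ~~<>r) is true.
    At 2: []q is false, ~~<>r is true, so []q & ~~<>r is false.
      At 2: []q requires q at every successor {2}.
        q fails at 2, so []q is false at 2.
      At 2: ~<>r is false, so ~~<>r is true.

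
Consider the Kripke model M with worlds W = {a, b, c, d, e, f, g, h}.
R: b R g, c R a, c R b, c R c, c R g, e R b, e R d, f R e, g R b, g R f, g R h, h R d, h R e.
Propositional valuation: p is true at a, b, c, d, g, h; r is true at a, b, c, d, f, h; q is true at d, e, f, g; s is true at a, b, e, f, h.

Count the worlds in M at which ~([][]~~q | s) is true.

Recall that []ψ holds at a world iff ψ holds at every accessible world, and <>ψ holds iff ψ holds at some accessible world.
Let φ = ~([][]~~q | s). Evaluate φ at each world:
  a (successors ∅): φ is false.
  b (successors {g}): φ is false.
  c (successors {a, b, c, g}): φ is true.
  d (successors ∅): φ is false.
  e (successors {b, d}): φ is false.
  f (successors {e}): φ is false.
  g (successors {b, f, h}): φ is false.
  h (successors {d, e}): φ is false.
For instance, at f:
  At f: [][]~~q | s is true, so ~([][]~~q | s) is false.
    At f: [][]~~q is false, s is true, so [][]~~q | s is true.
      At f: [][]~~q requires []~~q at every successor {e}.
        []~~q fails at e, so [][]~~q is false at f.
Satisfying worlds: {c}

1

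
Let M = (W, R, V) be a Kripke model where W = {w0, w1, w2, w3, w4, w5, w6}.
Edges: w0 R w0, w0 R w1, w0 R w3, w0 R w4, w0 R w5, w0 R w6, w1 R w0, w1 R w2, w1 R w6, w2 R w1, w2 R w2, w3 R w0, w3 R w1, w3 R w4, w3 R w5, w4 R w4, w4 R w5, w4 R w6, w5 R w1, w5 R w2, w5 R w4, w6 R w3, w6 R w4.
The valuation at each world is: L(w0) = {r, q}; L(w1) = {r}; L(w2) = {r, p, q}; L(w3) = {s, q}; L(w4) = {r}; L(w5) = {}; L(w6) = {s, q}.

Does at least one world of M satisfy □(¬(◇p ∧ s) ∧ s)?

Let φ = □(¬(◇p ∧ s) ∧ s). Evaluate φ at each world:
  w0 (successors {w0, w1, w3, w4, w5, w6}): φ is false.
  w1 (successors {w0, w2, w6}): φ is false.
  w2 (successors {w1, w2}): φ is false.
  w3 (successors {w0, w1, w4, w5}): φ is false.
  w4 (successors {w4, w5, w6}): φ is false.
  w5 (successors {w1, w2, w4}): φ is false.
  w6 (successors {w3, w4}): φ is false.
For instance, at w5:
  At w5: □(¬(◇p ∧ s) ∧ s) requires ¬(◇p ∧ s) ∧ s at every successor {w1, w2, w4}.
    ¬(◇p ∧ s) ∧ s fails at w1, so □(¬(◇p ∧ s) ∧ s) is false at w5.
      At w1: ¬(◇p ∧ s) is true, s is false, so ¬(◇p ∧ s) ∧ s is false.

No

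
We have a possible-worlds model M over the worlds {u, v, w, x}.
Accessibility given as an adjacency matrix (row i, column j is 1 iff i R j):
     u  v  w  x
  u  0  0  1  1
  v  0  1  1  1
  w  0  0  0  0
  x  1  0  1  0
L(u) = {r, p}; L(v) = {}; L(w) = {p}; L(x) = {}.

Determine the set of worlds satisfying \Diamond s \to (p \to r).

u, v, w, x

Let φ = \Diamond s \to (p \to r). Evaluate φ at each world:
  u (successors {w, x}): φ is true.
  v (successors {v, w, x}): φ is true.
  w (successors ∅): φ is true.
  x (successors {u, w}): φ is true.
For instance, at u:
  At u: \Diamond s is false, p \to r is true, so \Diamond s \to (p \to r) is true.
    At u: \Diamond s requires s at some successor in {w, x}.
      At w: s is false.
      At x: s is false.
    So \Diamond s is false at u.
Satisfying worlds: {u, v, w, x}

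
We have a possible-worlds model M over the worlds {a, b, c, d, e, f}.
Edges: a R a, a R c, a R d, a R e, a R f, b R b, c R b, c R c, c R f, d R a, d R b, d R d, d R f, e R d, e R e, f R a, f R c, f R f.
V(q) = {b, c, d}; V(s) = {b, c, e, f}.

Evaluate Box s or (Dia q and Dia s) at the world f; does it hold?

At f: Box s is false, Dia q and Dia s is true, so Box s or (Dia q and Dia s) is true.
  At f: Box s requires s at every successor {a, c, f}.
    s fails at a, so Box s is false at f.
  At f: Dia q is true, Dia s is true, so Dia q and Dia s is true.
    At f: Dia q requires q at some successor in {a, c, f}.
      q holds at c, so Dia q is true at f.
    At f: Dia s requires s at some successor in {a, c, f}.
      s holds at c, so Dia s is true at f.

Yes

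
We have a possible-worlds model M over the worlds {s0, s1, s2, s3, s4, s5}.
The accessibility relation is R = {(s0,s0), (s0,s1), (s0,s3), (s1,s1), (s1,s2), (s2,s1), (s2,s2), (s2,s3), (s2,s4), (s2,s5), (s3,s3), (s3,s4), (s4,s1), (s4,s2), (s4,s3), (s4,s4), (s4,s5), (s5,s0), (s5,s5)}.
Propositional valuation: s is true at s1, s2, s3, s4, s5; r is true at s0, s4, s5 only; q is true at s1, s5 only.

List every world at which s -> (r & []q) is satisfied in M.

Let φ = s -> (r & []q). Evaluate φ at each world:
  s0 (successors {s0, s1, s3}): φ is true.
  s1 (successors {s1, s2}): φ is false.
  s2 (successors {s1, s2, s3, s4, s5}): φ is false.
  s3 (successors {s3, s4}): φ is false.
  s4 (successors {s1, s2, s3, s4, s5}): φ is false.
  s5 (successors {s0, s5}): φ is false.
For instance, at s3:
  At s3: s is true, r & []q is false, so s -> (r & []q) is false.
    At s3: r is false, []q is false, so r & []q is false.
      At s3: []q requires q at every successor {s3, s4}.
        q fails at s3, so []q is false at s3.
Satisfying worlds: {s0}

s0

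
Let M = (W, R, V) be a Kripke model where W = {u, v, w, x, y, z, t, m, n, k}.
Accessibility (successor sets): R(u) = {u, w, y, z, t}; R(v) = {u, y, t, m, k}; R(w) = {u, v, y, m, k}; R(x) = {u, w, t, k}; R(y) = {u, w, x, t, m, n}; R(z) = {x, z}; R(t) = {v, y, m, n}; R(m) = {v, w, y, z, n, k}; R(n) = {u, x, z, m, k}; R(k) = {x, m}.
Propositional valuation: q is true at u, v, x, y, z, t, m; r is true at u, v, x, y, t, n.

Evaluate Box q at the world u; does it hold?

No

At u: Box q requires q at every successor {u, w, y, z, t}.
  q fails at w, so Box q is false at u.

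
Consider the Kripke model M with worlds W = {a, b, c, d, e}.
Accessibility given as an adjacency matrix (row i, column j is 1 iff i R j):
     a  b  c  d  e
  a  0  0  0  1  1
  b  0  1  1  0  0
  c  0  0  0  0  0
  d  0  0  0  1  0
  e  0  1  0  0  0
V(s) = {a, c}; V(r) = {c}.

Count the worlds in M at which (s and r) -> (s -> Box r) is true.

5

Let φ = (s and r) -> (s -> Box r). Evaluate φ at each world:
  a (successors {d, e}): φ is true.
  b (successors {b, c}): φ is true.
  c (successors ∅): φ is true.
  d (successors {d}): φ is true.
  e (successors {b}): φ is true.
For instance, at b:
  At b: s and r is false, s -> Box r is true, so (s and r) -> (s -> Box r) is true.
    At b: s is false, Box r is false, so s -> Box r is true.
      At b: Box r requires r at every successor {b, c}.
        r fails at b, so Box r is false at b.
Satisfying worlds: {a, b, c, d, e}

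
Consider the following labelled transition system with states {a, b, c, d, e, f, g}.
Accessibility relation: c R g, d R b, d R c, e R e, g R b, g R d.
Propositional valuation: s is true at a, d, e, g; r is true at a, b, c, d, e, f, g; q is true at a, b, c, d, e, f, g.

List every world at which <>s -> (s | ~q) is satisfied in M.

Recall that <>ψ holds at a world iff ψ holds at some accessible world.
Let φ = <>s -> (s | ~q). Evaluate φ at each world:
  a (successors ∅): φ is true.
  b (successors ∅): φ is true.
  c (successors {g}): φ is false.
  d (successors {b, c}): φ is true.
  e (successors {e}): φ is true.
  f (successors ∅): φ is true.
  g (successors {b, d}): φ is true.
For instance, at c:
  At c: <>s is true, s | ~q is false, so <>s -> (s | ~q) is false.
    At c: <>s requires s at some successor in {g}.
      s holds at g, so <>s is true at c.
Satisfying worlds: {a, b, d, e, f, g}

a, b, d, e, f, g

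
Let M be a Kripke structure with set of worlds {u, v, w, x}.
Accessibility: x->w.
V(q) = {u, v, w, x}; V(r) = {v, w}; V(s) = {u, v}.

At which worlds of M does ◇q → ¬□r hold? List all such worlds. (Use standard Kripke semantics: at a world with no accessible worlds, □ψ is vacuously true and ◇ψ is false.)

u, v, w

Let φ = ◇q → ¬□r. Evaluate φ at each world:
  u (successors ∅): φ is true.
  v (successors ∅): φ is true.
  w (successors ∅): φ is true.
  x (successors {w}): φ is false.
For instance, at x:
  At x: ◇q is true, ¬□r is false, so ◇q → ¬□r is false.
    At x: ◇q requires q at some successor in {w}.
      q holds at w, so ◇q is true at x.
    At x: □r is true, so ¬□r is false.
      At x: □r requires r at every successor {w}.
        At w: r is true.
      So □r is true at x.
Satisfying worlds: {u, v, w}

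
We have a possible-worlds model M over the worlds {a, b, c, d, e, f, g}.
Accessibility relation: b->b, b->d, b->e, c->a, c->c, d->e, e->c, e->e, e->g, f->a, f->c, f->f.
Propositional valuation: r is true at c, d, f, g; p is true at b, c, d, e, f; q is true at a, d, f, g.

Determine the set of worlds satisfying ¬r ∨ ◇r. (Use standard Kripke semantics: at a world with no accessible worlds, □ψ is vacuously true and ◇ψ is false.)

Recall that ◇ψ holds at a world iff ψ holds at some accessible world.
Let φ = ¬r ∨ ◇r. Evaluate φ at each world:
  a (successors ∅): φ is true.
  b (successors {b, d, e}): φ is true.
  c (successors {a, c}): φ is true.
  d (successors {e}): φ is false.
  e (successors {c, e, g}): φ is true.
  f (successors {a, c, f}): φ is true.
  g (successors ∅): φ is false.
For instance, at c:
  At c: ¬r is false, ◇r is true, so ¬r ∨ ◇r is true.
    At c: ◇r requires r at some successor in {a, c}.
      r holds at c, so ◇r is true at c.
Satisfying worlds: {a, b, c, e, f}

a, b, c, e, f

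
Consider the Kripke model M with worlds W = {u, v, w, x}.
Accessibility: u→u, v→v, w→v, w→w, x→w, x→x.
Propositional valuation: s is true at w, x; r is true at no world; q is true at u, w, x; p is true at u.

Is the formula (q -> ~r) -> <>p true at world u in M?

At u: q -> ~r is true, <>p is true, so (q -> ~r) -> <>p is true.
  At u: <>p requires p at some successor in {u}.
    p holds at u, so <>p is true at u.

Yes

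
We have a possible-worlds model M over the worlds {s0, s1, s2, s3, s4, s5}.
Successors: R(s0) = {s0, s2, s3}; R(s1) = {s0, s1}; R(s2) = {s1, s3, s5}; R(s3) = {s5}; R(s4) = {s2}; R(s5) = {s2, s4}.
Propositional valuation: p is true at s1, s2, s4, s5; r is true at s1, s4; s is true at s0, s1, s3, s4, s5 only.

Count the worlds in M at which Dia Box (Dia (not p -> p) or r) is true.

6

Recall that Box ψ holds at a world iff ψ holds at every accessible world, and Dia ψ holds iff ψ holds at some accessible world.
Let φ = Dia Box (Dia (not p -> p) or r). Evaluate φ at each world:
  s0 (successors {s0, s2, s3}): φ is true.
  s1 (successors {s0, s1}): φ is true.
  s2 (successors {s1, s3, s5}): φ is true.
  s3 (successors {s5}): φ is true.
  s4 (successors {s2}): φ is true.
  s5 (successors {s2, s4}): φ is true.
For instance, at s2:
  At s2: Dia Box (Dia (not p -> p) or r) requires Box (Dia (not p -> p) or r) at some successor in {s1, s3, s5}.
    Box (Dia (not p -> p) or r) holds at s1, so Dia Box (Dia (not p -> p) or r) is true at s2.
      At s1: Box (Dia (not p -> p) or r) requires Dia (not p -> p) or r at every successor {s0, s1}.
        At s0: Dia (not p -> p) or r is true.
        At s1: Dia (not p -> p) or r is true.
      So Box (Dia (not p -> p) or r) is true at s1.
Satisfying worlds: {s0, s1, s2, s3, s4, s5}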